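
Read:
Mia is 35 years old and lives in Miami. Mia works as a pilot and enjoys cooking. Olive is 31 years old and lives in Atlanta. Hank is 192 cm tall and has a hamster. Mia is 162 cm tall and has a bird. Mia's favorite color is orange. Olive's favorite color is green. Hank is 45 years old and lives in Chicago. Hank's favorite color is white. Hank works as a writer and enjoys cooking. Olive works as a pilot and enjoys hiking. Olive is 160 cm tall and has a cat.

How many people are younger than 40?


Filter: 2

2


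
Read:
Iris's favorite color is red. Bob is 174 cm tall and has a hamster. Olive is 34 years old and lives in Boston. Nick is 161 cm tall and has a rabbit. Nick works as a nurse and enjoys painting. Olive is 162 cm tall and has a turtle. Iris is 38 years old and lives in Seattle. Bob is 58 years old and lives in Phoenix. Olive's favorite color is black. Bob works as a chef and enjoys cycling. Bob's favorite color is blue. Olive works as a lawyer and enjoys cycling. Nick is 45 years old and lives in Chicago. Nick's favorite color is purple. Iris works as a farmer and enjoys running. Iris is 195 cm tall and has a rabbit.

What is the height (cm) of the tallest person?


Tallest: Iris at 195 cm

195


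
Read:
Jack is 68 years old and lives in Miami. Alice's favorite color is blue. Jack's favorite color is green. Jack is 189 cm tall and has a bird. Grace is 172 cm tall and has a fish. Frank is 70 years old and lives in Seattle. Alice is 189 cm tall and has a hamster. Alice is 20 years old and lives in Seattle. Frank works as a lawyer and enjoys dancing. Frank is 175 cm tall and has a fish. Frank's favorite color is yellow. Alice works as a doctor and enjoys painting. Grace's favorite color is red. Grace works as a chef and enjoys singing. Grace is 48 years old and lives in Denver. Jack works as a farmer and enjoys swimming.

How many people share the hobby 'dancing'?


Count: 1

1


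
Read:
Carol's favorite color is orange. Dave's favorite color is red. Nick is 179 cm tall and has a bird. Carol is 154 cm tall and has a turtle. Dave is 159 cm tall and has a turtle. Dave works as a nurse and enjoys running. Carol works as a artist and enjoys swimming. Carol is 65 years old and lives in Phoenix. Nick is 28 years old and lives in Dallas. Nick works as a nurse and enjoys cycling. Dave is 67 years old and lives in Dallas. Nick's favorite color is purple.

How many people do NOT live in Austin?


Not in Austin: 3

3


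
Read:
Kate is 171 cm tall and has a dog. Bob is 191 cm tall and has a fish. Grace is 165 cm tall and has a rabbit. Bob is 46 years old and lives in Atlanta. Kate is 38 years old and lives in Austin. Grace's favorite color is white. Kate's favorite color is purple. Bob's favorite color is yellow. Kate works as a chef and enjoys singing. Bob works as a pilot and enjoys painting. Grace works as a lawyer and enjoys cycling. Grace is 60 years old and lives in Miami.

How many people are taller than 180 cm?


Taller than 180: 1

1


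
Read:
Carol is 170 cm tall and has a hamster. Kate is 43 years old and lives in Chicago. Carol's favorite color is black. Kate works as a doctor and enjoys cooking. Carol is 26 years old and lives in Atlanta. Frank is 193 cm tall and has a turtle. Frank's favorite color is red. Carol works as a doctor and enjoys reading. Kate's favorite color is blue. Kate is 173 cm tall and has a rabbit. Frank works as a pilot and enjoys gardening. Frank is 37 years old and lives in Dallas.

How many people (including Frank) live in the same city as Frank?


Frank lives in Dallas. Count = 1

1


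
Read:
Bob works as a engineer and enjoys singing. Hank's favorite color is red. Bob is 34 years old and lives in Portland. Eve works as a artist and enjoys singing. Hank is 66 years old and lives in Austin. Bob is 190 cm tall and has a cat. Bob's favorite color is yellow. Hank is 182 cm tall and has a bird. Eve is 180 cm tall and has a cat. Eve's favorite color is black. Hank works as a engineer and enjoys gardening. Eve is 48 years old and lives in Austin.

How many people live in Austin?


Count in Austin: 2

2


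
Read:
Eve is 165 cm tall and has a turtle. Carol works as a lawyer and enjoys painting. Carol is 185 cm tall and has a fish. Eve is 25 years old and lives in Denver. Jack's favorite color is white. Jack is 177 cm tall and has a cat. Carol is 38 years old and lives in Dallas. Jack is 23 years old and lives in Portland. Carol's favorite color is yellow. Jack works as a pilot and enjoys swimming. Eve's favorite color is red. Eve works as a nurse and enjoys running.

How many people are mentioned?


People: Jack, Carol, Eve. Count = 3

3


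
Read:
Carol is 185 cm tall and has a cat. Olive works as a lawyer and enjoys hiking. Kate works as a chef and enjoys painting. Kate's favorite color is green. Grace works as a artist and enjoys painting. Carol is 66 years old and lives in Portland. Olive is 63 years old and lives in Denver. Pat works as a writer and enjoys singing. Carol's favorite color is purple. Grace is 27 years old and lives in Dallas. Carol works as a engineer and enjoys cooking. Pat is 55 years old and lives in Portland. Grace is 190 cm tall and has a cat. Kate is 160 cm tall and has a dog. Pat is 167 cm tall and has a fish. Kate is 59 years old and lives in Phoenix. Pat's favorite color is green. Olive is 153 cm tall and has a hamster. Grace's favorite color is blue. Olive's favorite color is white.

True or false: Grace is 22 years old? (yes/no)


Grace is actually 27. no

no


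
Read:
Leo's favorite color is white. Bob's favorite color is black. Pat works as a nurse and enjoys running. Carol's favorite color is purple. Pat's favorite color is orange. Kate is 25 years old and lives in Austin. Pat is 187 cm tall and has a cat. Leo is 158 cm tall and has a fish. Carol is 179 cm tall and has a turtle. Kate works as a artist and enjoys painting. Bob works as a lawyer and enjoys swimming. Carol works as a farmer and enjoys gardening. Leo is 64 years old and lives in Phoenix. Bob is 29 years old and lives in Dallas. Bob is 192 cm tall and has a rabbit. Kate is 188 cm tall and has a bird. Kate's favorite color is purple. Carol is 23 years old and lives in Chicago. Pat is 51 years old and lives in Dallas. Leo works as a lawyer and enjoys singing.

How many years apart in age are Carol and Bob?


23 vs 29, diff = 6

6


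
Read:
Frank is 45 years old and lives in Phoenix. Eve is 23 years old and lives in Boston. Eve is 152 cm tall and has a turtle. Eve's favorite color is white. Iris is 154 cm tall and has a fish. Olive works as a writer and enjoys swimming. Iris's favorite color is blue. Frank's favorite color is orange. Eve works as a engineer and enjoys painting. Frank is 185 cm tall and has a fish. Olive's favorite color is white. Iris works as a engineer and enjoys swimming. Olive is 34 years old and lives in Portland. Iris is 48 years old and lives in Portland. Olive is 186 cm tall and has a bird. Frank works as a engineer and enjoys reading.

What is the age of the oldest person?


Oldest: Iris at 48

48


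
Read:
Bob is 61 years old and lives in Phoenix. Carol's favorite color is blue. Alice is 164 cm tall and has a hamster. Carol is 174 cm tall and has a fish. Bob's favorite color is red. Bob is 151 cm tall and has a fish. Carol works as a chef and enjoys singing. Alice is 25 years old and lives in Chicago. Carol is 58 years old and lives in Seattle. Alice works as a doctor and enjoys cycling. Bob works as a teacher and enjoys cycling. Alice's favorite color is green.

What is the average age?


Sum=144, n=3, avg=48

48


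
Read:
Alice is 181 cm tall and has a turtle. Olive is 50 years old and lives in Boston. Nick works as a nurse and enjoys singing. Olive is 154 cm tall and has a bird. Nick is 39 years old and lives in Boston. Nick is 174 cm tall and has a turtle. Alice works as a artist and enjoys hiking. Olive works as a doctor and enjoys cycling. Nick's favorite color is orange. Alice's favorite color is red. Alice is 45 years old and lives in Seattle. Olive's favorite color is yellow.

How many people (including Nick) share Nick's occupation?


Nick is a nurse. Count = 1

1


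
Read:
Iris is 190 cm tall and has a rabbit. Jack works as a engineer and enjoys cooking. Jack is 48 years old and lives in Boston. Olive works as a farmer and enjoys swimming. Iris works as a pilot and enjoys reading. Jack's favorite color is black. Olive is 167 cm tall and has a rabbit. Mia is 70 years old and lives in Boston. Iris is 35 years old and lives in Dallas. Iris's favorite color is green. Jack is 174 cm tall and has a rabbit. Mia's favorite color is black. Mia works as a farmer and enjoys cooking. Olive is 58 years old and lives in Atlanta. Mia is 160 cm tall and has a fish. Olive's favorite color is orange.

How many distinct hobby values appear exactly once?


Unique hobby values: 2

2


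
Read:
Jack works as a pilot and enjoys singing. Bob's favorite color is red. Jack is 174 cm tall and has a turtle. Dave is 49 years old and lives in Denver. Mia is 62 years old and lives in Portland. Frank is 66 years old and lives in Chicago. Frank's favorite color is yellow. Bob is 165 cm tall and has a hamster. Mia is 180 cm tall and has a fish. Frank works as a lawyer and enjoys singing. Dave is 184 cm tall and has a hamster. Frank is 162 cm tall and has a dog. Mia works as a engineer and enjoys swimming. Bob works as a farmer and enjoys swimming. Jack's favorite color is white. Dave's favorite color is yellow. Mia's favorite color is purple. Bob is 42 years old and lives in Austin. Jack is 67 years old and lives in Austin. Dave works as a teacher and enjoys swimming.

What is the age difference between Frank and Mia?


|66 - 62| = 4

4


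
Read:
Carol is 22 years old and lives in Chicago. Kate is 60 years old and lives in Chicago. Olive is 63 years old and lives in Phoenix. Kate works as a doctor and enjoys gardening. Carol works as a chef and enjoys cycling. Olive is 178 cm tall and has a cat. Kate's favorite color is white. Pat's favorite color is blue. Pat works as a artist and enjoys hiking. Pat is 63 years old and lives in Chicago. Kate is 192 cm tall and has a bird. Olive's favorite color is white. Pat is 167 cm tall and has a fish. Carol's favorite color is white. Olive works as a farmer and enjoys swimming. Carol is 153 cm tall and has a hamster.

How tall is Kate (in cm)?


Kate is 192 cm tall

192


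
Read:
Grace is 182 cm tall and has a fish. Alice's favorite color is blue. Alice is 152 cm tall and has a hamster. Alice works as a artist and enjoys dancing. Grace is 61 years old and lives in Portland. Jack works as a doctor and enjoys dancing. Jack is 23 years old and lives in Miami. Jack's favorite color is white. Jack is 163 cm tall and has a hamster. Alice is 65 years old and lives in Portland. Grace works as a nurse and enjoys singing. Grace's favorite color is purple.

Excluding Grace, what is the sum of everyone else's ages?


Sum (excluding Grace): 88

88


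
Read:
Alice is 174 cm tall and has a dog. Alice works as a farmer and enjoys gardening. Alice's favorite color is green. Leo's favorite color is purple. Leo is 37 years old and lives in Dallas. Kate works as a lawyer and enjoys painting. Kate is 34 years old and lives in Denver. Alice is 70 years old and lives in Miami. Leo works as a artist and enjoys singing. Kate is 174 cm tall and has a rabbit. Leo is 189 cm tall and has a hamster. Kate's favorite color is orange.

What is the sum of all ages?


37+34+70 = 141

141


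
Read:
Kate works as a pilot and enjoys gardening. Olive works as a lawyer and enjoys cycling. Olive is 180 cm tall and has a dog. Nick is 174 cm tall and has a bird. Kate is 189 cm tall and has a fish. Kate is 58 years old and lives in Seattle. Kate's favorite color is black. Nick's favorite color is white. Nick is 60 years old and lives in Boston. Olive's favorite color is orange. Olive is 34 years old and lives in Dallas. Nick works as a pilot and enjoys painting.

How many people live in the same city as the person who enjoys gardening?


Person with hobby gardening is Kate, city Seattle. Count = 1

1


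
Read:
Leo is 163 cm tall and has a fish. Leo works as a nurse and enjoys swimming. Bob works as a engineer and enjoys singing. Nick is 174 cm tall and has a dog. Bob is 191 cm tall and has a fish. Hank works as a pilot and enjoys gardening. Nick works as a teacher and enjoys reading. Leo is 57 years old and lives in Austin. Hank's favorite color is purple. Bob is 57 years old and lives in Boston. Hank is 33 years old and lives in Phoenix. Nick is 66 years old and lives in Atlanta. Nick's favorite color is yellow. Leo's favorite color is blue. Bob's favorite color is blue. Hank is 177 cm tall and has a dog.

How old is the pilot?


The pilot is Hank, age 33

33


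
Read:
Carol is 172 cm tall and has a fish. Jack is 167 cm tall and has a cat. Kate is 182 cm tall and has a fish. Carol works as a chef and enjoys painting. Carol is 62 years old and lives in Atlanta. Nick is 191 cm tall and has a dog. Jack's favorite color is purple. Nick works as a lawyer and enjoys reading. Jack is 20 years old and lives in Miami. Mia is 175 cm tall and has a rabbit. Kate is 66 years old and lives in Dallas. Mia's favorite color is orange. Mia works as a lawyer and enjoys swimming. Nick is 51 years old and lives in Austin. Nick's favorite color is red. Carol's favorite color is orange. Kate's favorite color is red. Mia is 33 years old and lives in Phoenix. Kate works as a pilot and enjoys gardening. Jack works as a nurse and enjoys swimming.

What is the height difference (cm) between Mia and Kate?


|175 - 182| = 7

7


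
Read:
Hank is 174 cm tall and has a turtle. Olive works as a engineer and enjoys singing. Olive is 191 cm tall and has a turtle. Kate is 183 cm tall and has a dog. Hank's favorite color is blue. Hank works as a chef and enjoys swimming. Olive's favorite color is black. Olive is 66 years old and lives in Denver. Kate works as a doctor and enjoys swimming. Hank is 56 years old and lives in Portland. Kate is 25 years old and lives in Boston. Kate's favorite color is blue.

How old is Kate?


Kate is 25 years old

25


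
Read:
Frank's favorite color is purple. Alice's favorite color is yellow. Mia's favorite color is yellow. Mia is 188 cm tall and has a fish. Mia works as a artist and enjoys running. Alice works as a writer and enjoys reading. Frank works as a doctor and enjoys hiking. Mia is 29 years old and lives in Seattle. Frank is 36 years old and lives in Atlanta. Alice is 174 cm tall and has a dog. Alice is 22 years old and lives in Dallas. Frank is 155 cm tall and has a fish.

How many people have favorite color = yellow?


Count: 2

2


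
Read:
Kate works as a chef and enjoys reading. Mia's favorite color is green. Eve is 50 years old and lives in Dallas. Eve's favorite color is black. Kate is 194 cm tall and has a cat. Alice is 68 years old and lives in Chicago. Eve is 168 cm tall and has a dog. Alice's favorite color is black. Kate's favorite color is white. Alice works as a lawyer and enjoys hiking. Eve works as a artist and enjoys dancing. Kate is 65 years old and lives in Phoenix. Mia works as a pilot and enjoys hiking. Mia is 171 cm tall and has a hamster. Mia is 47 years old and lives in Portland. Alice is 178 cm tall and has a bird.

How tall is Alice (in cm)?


Alice is 178 cm tall

178


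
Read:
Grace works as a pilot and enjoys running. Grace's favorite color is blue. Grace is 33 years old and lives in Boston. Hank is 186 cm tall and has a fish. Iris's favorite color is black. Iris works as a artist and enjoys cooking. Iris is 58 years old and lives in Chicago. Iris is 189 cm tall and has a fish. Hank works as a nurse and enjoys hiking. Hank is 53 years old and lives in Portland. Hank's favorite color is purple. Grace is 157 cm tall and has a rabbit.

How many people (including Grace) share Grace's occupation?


Grace is a pilot. Count = 1

1


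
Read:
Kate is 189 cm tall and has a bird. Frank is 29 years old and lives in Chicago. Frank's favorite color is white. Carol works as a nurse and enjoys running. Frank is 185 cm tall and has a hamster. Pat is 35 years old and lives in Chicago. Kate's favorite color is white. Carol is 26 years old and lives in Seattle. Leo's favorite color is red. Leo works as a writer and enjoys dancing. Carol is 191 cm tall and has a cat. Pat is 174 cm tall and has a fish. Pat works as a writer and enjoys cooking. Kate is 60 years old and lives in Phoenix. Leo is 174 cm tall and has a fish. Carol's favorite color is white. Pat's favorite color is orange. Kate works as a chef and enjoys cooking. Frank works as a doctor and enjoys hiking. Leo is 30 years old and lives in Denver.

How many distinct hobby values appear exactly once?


Unique hobby values: 3

3


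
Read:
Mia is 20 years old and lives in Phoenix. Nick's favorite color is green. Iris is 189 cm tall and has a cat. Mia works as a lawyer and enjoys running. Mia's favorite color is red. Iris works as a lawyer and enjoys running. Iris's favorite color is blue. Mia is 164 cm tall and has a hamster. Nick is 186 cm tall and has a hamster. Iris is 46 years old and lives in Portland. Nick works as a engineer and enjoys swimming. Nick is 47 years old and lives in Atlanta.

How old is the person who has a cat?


Person with cat is Iris, age 46

46


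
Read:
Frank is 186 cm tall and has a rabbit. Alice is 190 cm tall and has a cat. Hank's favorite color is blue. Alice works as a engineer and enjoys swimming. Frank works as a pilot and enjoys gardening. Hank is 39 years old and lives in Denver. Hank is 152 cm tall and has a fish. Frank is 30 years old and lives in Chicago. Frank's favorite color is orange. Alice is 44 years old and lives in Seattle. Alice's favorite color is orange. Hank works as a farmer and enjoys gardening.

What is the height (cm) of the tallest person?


Tallest: Alice at 190 cm

190


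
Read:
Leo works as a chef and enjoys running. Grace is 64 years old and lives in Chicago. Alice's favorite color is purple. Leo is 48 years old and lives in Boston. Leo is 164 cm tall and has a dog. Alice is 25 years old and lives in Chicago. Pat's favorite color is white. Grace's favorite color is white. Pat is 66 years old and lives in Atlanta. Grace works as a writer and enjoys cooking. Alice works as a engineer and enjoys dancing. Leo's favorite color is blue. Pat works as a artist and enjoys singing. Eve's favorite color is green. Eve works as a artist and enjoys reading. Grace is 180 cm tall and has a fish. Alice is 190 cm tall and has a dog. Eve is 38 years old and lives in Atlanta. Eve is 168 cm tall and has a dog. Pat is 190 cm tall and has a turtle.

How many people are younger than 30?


Filter: 1

1


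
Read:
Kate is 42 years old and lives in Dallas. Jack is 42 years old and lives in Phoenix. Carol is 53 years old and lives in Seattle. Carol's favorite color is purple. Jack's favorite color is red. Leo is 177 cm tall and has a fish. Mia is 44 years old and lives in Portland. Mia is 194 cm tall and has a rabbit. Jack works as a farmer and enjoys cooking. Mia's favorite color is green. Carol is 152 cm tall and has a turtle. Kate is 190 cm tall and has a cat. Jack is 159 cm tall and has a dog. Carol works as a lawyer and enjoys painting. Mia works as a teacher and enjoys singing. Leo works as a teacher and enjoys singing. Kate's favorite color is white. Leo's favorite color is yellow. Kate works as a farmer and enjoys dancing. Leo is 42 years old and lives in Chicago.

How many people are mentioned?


People: Jack, Carol, Leo, Kate, Mia. Count = 5

5


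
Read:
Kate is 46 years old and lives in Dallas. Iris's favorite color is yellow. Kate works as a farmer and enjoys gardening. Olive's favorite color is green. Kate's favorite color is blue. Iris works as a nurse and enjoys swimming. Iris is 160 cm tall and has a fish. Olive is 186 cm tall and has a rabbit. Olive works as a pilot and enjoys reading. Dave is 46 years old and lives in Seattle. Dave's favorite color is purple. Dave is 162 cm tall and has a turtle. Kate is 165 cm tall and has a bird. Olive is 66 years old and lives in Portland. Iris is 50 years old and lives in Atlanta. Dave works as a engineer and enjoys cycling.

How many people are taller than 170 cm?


Taller than 170: 1

1


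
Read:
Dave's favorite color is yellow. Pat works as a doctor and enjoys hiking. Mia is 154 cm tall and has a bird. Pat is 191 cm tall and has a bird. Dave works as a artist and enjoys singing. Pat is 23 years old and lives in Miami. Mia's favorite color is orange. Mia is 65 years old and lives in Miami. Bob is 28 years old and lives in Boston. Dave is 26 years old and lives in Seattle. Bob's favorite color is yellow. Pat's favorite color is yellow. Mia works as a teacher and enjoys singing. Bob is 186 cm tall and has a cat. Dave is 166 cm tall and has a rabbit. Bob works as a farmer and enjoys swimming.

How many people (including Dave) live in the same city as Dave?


Dave lives in Seattle. Count = 1

1


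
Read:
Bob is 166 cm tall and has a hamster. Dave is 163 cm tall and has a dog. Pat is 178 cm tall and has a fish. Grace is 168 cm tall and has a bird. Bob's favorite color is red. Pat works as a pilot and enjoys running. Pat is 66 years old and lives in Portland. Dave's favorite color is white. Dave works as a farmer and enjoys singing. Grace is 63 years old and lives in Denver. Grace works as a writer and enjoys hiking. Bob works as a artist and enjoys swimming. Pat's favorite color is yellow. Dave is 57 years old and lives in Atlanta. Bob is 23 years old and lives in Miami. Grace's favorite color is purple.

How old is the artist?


The artist is Bob, age 23

23


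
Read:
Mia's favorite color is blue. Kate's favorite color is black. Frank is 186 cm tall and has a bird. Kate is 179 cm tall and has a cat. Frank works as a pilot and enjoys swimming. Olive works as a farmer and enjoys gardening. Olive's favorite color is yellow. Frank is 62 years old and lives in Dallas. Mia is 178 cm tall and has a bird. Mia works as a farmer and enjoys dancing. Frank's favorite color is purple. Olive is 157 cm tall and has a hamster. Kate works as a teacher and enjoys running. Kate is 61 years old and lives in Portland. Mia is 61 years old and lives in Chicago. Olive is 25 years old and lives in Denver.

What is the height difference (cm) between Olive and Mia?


|157 - 178| = 21

21


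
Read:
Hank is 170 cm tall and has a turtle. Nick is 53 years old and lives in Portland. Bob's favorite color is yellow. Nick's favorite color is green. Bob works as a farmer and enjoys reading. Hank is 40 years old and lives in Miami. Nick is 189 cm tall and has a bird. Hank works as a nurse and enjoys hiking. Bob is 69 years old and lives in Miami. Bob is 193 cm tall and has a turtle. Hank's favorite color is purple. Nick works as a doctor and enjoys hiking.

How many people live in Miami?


Count in Miami: 2

2


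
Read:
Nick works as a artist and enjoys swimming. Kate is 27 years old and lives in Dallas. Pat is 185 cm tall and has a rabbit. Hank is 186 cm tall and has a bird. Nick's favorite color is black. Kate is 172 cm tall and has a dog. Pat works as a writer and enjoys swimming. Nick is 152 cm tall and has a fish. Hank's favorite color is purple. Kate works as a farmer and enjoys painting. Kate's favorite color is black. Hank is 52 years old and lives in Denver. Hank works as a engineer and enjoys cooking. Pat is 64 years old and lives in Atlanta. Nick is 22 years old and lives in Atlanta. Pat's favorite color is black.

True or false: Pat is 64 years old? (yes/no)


Pat is actually 64. yes

yes


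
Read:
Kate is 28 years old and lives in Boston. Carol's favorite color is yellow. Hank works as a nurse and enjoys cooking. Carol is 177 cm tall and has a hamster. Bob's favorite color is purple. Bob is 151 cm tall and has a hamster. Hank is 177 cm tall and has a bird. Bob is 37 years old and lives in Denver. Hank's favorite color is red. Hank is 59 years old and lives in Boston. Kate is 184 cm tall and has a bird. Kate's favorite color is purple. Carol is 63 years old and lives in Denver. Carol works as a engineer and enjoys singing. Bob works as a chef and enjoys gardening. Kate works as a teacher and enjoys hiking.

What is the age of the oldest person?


Oldest: Carol at 63

63


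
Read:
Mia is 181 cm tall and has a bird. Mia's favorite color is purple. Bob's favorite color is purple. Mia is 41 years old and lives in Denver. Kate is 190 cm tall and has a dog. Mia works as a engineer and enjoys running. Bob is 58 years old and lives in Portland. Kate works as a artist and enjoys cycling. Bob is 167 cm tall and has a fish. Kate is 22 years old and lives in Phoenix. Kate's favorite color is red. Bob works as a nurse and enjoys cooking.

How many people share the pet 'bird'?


Count: 1

1


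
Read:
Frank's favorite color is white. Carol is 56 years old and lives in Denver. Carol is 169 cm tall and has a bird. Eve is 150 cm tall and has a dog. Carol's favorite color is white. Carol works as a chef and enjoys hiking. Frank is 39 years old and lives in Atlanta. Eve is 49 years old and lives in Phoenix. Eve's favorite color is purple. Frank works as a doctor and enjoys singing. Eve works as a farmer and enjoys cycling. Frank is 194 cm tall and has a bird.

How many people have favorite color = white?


Count: 2

2


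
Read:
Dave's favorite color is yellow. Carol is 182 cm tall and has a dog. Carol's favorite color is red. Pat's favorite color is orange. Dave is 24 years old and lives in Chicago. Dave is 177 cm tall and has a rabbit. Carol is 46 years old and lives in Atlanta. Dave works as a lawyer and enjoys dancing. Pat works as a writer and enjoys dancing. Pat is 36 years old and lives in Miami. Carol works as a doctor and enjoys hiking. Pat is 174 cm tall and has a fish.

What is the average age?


Sum=106, n=3, avg=35.33

35.33


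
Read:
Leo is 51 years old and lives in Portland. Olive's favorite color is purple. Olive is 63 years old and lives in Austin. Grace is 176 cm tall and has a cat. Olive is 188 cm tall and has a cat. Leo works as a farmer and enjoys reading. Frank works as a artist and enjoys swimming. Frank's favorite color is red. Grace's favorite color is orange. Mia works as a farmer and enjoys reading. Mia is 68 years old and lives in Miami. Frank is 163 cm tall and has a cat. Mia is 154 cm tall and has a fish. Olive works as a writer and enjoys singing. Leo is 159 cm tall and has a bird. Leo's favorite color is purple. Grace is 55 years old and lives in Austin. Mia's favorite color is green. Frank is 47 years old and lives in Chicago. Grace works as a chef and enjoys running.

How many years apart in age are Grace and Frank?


55 vs 47, diff = 8

8


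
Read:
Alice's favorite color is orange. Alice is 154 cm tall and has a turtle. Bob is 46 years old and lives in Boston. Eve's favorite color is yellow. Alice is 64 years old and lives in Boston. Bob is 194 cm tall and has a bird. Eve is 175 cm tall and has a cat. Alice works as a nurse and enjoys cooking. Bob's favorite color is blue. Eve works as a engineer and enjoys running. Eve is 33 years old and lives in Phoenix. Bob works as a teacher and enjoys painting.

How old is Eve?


Eve is 33 years old

33


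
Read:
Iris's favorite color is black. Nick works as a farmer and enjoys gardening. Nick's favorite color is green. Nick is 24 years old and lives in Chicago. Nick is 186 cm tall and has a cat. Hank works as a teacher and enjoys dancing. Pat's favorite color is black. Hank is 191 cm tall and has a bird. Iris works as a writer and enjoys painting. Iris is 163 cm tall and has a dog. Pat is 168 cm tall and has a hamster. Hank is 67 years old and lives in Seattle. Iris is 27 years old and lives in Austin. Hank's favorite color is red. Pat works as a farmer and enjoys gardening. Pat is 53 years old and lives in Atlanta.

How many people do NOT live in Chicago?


Not in Chicago: 3

3


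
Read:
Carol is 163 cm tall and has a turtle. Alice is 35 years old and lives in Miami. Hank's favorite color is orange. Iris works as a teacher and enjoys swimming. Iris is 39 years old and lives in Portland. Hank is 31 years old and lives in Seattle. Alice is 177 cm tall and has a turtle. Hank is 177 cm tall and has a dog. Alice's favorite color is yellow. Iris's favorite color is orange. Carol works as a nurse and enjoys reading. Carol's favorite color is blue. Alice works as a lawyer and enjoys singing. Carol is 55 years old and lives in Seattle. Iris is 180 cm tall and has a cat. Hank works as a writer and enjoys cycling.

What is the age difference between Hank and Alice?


|31 - 35| = 4

4


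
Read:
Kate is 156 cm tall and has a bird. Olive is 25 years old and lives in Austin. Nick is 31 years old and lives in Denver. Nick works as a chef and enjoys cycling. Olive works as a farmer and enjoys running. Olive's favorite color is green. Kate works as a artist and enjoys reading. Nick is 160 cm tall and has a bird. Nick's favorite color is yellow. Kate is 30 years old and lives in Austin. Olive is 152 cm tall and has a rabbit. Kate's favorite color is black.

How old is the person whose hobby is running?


Person with hobby=running is Olive, age 25

25


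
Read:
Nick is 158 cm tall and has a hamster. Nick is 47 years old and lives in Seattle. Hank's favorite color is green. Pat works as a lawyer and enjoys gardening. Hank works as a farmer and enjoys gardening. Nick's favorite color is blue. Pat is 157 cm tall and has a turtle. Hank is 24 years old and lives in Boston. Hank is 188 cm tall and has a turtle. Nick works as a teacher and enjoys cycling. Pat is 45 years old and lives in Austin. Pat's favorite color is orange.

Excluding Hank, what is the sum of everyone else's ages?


Sum (excluding Hank): 92

92


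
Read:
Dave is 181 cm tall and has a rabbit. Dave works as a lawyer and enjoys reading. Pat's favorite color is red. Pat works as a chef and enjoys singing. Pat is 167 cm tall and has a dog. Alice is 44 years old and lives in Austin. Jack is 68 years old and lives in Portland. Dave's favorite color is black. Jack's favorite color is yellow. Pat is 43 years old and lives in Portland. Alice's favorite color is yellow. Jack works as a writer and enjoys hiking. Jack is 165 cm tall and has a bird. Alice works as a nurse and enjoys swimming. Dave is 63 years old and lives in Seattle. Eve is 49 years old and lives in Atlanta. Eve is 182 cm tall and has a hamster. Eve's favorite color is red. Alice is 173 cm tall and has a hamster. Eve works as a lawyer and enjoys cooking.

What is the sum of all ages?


49+43+44+68+63 = 267

267


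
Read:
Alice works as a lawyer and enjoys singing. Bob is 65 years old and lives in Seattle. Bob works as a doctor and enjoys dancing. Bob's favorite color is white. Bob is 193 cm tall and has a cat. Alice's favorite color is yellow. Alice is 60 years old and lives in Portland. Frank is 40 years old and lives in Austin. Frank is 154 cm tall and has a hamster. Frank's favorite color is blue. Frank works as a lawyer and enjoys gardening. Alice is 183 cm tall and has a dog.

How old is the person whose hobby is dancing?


Person with hobby=dancing is Bob, age 65

65


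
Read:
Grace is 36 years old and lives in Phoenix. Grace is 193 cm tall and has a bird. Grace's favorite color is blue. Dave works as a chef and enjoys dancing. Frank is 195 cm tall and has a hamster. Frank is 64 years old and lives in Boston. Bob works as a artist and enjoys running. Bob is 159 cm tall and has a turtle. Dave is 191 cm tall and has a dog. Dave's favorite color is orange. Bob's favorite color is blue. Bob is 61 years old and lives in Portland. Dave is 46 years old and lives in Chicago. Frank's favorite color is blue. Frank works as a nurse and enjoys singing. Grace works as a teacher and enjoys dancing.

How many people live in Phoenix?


Count in Phoenix: 1

1


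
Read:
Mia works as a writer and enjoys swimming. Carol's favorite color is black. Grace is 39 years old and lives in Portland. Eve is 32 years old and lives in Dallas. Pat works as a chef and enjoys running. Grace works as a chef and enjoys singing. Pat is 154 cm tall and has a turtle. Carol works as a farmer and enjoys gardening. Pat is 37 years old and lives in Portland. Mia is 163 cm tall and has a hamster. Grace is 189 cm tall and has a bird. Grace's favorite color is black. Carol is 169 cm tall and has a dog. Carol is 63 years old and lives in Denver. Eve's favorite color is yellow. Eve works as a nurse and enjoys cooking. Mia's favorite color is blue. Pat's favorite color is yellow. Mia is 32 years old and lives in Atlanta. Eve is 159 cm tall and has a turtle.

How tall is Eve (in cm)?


Eve is 159 cm tall

159


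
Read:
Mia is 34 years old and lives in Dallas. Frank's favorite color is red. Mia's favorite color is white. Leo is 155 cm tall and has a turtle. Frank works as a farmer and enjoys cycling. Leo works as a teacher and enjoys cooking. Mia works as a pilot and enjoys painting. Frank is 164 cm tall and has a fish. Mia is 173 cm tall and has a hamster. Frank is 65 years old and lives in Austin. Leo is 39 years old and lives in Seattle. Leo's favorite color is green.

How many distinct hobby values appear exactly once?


Unique hobby values: 3

3


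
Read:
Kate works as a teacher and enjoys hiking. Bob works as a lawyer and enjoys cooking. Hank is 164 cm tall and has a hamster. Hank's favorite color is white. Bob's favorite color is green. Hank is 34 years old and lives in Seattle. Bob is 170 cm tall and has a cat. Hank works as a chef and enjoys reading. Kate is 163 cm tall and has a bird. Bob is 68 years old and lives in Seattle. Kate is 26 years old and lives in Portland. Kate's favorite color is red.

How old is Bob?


Bob is 68 years old

68


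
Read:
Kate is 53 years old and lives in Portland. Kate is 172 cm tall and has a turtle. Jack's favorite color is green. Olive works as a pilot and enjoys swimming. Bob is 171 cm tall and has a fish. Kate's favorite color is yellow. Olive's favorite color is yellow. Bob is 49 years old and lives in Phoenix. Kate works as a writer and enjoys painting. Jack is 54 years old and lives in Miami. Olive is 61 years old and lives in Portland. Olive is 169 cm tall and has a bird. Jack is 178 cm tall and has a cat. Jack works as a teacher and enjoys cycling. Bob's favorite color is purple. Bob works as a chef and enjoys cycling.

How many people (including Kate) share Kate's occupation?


Kate is a writer. Count = 1

1


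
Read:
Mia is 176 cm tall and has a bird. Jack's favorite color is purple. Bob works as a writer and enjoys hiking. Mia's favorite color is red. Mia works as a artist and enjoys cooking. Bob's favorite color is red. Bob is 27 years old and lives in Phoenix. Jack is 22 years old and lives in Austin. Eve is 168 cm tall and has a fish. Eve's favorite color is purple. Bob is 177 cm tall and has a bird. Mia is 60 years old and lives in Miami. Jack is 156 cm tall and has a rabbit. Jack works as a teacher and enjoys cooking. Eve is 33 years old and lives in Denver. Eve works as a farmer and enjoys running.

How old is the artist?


The artist is Mia, age 60

60


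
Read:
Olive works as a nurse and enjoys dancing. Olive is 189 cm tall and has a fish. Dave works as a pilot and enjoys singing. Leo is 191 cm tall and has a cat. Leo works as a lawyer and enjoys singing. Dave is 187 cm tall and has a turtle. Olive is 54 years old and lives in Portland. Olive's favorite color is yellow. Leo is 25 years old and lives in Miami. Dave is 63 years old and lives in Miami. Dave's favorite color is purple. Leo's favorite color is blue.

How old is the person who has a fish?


Person with fish is Olive, age 54

54


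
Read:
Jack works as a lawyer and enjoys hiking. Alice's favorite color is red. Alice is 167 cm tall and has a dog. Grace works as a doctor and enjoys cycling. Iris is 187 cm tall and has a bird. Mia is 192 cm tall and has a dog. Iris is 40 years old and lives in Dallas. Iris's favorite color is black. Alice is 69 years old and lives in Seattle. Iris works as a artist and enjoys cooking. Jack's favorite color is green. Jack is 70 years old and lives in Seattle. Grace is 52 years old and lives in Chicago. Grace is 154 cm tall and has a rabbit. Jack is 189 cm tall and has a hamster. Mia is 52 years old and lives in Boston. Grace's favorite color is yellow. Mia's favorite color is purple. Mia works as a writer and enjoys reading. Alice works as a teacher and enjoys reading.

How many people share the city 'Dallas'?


Count: 1

1


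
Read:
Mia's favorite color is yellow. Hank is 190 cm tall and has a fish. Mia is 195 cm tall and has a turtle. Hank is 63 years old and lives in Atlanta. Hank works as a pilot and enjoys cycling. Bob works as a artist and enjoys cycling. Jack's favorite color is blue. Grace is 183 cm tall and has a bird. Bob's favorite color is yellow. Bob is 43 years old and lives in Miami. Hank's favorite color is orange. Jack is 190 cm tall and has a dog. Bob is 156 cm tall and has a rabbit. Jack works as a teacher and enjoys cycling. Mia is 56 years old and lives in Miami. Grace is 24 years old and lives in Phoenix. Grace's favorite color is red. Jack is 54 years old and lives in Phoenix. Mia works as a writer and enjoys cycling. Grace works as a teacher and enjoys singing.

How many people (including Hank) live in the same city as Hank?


Hank lives in Atlanta. Count = 1

1


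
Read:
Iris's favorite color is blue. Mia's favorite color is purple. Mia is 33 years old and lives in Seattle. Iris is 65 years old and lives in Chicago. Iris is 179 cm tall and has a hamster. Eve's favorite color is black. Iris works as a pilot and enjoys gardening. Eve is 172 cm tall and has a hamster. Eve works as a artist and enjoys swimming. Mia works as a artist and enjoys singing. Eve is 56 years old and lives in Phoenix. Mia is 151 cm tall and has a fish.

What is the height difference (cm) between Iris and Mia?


|179 - 151| = 28

28


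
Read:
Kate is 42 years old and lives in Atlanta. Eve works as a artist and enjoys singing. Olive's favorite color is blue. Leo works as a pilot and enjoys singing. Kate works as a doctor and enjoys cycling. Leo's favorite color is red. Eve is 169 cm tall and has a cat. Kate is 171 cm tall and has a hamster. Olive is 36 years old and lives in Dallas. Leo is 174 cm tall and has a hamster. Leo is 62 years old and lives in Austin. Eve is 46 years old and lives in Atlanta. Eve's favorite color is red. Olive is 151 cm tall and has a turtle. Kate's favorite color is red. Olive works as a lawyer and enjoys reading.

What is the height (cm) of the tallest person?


Tallest: Leo at 174 cm

174


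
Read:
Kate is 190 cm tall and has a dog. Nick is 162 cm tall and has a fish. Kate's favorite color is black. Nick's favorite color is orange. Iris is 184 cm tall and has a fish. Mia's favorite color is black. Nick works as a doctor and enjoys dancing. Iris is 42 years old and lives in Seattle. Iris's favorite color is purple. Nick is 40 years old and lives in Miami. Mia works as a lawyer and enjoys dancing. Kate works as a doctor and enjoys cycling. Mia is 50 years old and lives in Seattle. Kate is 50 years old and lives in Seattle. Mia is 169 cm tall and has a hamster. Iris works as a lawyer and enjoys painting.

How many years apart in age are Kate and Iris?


50 vs 42, diff = 8

8


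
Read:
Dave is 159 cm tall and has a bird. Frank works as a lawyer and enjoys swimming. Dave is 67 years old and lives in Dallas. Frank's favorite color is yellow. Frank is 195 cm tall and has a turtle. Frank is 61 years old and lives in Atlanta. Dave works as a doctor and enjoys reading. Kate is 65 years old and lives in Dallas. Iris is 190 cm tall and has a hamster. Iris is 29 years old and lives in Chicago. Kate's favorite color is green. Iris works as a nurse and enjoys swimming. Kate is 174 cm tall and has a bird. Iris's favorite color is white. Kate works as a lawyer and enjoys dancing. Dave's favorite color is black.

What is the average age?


Sum=222, n=4, avg=55.5

55.5
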